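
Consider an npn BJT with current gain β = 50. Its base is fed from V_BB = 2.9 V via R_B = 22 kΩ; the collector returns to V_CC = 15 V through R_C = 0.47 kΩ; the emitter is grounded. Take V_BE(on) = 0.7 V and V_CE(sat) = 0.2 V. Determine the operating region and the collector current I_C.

Assume active. Base-emitter loop: I_B = (V_BB − V_BE)/R_B = (2.9 − 0.7)/22 = 0.1 mA.
I_C = β·I_B = 50×0.1 = 5 mA.
V_CE = V_CC − I_C·R_C = 15 − 5×0.47 = 12.7 V > V_CE(sat), so the active-region assumption holds.

active; I_C ≈ 5 mA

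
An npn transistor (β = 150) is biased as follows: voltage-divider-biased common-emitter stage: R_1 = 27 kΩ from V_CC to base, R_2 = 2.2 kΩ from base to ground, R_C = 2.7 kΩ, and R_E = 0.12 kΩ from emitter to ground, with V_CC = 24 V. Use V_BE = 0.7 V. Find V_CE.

Thevenize the base divider: V_Th = V_CC·R_2/(R_1+R_2) = 24×2.2/29.2 = 1.81 V, R_Th = R_1‖R_2 = 2.03 kΩ.
Base-emitter loop: V_Th = I_B·R_Th + V_BE + (β+1)I_B·R_E, so I_B = (1.81 − 0.7) / (2.03 + 151×0.12) = 0.055 mA.
I_C = β·I_B = 150×0.055 = 8.25 mA, and I_E = (β+1)I_B = 8.3 mA.
V_CE = V_CC − I_C·R_C − I_E·R_E = 24 − 8.25×2.7 − 8.3×0.12 = 0.734 V.
V_CE = 0.734 V > 0.2 V confirms active-region operation.

V_CE ≈ 0.73 V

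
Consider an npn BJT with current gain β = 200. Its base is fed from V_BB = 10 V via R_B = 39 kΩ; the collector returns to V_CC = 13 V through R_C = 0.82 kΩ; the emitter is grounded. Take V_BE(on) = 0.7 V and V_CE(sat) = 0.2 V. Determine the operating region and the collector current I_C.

Assume active: I_B = (10 − 0.7)/39 = 0.238 mA, giving I_C = β·I_B = 47.7 mA.
But then V_CE = 13 − 47.7×0.82 = -26.1 V < V_CE(sat) = 0.2 V — impossible in the active region.
So the transistor is saturated. With V_CE = 0.2 V, I_C = (V_CC − 0.2)/R_C = 12.8/0.82 = 15.6 mA.
Check: β·I_B = 47.7 mA > I_C = 15.6 mA, confirming saturation.

saturation; I_C ≈ 16 mA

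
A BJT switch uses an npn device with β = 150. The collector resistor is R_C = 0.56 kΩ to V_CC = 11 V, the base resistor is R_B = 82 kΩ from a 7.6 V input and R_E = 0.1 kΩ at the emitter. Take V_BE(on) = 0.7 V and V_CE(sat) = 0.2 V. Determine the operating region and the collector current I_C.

Assume active. Base-emitter loop: I_B = (V_BB − V_BE)/(R_B + (β+1)R_E) = (7.6 − 0.7)/(82 + 151×0.1) = 0.0711 mA.
I_C = β·I_B = 150×0.0711 = 10.7 mA.
V_CE = V_CC − I_C·R_C − I_E·R_E = 11 − 10.7×0.56 − 10.7×0.1 = 3.96 V > V_CE(sat), so the active-region assumption holds.

active; I_C ≈ 11 mA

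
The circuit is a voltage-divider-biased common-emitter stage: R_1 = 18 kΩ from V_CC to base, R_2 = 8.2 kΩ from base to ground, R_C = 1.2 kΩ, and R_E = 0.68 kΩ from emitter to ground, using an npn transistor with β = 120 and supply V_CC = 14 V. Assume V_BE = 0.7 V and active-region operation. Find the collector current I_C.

I_C ≈ 5 mA

Thevenize the base divider: V_Th = V_CC·R_2/(R_1+R_2) = 14×8.2/26.2 = 4.38 V, R_Th = R_1‖R_2 = 5.63 kΩ.
Base-emitter loop: V_Th = I_B·R_Th + V_BE + (β+1)I_B·R_E, so I_B = (4.38 − 0.7) / (5.63 + 121×0.68) = 0.0419 mA.
I_C = β·I_B = 120×0.0419 = 5.03 mA, and I_E = (β+1)I_B = 5.07 mA.
V_CE = V_CC − I_C·R_C − I_E·R_E = 14 − 5.03×1.2 − 5.07×0.68 = 4.52 V.
V_CE = 4.52 V > 0.2 V confirms active-region operation.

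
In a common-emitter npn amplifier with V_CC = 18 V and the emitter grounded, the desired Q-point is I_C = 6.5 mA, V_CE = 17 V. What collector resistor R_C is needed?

Collector loop: V_CC = I_C·R_C + V_CE.
R_C = (V_CC − V_CE)/I_C = (18 − 17)/6.5 = 0.154 kΩ.

R_C ≈ 0.15 kΩ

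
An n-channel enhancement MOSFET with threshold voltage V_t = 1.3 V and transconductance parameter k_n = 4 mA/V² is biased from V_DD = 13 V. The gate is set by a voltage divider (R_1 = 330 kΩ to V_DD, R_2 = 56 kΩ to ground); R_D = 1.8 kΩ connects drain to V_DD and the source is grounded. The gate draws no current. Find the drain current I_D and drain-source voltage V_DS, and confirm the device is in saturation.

I_D ≈ 0.69 mA, V_DS ≈ 12 V

V_G = V_DD·R_2/(R_1+R_2) = 13×56/386 = 1.89 V. With the source grounded, V_GS = V_G = 1.89 V.
Assume saturation: I_D = (k_n/2)(V_GS − V_t)² = (4/2)×(1.89 − 1.3)² = 2×0.586² = 0.687 mA.
V_DS = V_DD − I_D·R_D = 13 − 0.687×1.8 = 11.8 V.
Saturation requires V_DS ≥ V_GS − V_t = 0.586 V; 11.8 ≥ 0.586 ✓.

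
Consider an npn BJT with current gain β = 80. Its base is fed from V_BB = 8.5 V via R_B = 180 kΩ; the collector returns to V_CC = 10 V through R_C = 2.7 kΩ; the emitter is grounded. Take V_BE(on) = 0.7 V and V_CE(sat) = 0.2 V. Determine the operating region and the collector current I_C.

Assume active. Base-emitter loop: I_B = (V_BB − V_BE)/R_B = (8.5 − 0.7)/180 = 0.0433 mA.
I_C = β·I_B = 80×0.0433 = 3.47 mA.
V_CE = V_CC − I_C·R_C = 10 − 3.47×2.7 = 0.64 V > V_CE(sat), so the active-region assumption holds.

active; I_C ≈ 3.5 mA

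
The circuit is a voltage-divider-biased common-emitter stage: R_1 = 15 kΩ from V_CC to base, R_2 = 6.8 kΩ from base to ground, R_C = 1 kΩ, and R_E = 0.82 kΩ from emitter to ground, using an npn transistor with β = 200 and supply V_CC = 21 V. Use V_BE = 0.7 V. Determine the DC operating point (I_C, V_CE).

Thevenize the base divider: V_Th = V_CC·R_2/(R_1+R_2) = 21×6.8/21.8 = 6.55 V, R_Th = R_1‖R_2 = 4.68 kΩ.
Base-emitter loop: V_Th = I_B·R_Th + V_BE + (β+1)I_B·R_E, so I_B = (6.55 − 0.7) / (4.68 + 201×0.82) = 0.0345 mA.
I_C = β·I_B = 200×0.0345 = 6.9 mA, and I_E = (β+1)I_B = 6.94 mA.
V_CE = V_CC − I_C·R_C − I_E·R_E = 21 − 6.9×1 − 6.94×0.82 = 8.41 V.
V_CE = 8.41 V > 0.2 V confirms active-region operation.

I_C ≈ 6.9 mA, V_CE ≈ 8.4 V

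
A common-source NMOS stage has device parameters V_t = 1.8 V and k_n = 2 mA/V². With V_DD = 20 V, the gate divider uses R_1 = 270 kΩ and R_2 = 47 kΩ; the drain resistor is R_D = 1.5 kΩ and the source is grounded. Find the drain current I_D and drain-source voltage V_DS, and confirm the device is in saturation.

V_G = V_DD·R_2/(R_1+R_2) = 20×47/317 = 2.97 V. With the source grounded, V_GS = V_G = 2.97 V.
Assume saturation: I_D = (k_n/2)(V_GS − V_t)² = (2/2)×(2.97 − 1.8)² = 1×1.17² = 1.36 mA.
V_DS = V_DD − I_D·R_D = 20 − 1.36×1.5 = 18 V.
Saturation requires V_DS ≥ V_GS − V_t = 1.17 V; 18 ≥ 1.17 ✓.

I_D ≈ 1.4 mA, V_DS ≈ 18 V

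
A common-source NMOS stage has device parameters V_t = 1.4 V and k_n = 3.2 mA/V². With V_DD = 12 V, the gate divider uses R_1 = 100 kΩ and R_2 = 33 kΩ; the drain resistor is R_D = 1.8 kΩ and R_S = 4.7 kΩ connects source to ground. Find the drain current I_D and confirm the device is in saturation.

V_G = V_DD·R_2/(R_1+R_2) = 12×33/133 = 2.98 V.
Assume saturation: I_D = (k_n/2)(V_GS − V_t)² with V_GS = V_G − I_D·R_S = 2.98 − 4.7·I_D.
Substituting gives 35.3·I_D² − 24.7·I_D + 3.98 = 0, with roots I_D = 0.251 or 0.448 mA.
The root I_D = 0.448 mA gives V_GS = 0.871 V ≤ V_t, so take I_D = 0.251 mA.
Then V_GS = 1.8 V and V_DS = V_DD − I_D(R_D+R_S) = 12 − 0.251×6.5 = 10.4 V.
Saturation requires V_DS ≥ V_GS − V_t = 0.396 V; 10.4 ≥ 0.396 ✓.

I_D ≈ 0.25 mA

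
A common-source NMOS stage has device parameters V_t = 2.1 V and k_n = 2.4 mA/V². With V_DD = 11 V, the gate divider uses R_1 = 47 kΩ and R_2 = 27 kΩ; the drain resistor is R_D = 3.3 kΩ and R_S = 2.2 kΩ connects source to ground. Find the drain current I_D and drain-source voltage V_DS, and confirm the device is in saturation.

V_G = V_DD·R_2/(R_1+R_2) = 11×27/74 = 4.01 V.
Assume saturation: I_D = (k_n/2)(V_GS − V_t)² with V_GS = V_G − I_D·R_S = 4.01 − 2.2·I_D.
Substituting gives 5.81·I_D² − 11.1·I_D + 4.39 = 0, with roots I_D = 0.559 or 1.35 mA.
The root I_D = 1.35 mA gives V_GS = 1.04 V ≤ V_t, so take I_D = 0.559 mA.
Then V_GS = 2.78 V and V_DS = V_DD − I_D(R_D+R_S) = 11 − 0.559×5.5 = 7.92 V.
Saturation requires V_DS ≥ V_GS − V_t = 0.683 V; 7.92 ≥ 0.683 ✓.

I_D ≈ 0.56 mA, V_DS ≈ 7.9 V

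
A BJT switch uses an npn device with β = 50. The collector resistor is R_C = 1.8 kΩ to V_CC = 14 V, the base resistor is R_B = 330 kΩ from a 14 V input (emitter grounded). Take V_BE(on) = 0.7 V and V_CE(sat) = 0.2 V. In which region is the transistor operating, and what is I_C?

active; I_C ≈ 2 mA

Assume active. Base-emitter loop: I_B = (V_BB − V_BE)/R_B = (14 − 0.7)/330 = 0.0403 mA.
I_C = β·I_B = 50×0.0403 = 2.02 mA.
V_CE = V_CC − I_C·R_C = 14 − 2.02×1.8 = 10.4 V > V_CE(sat), so the active-region assumption holds.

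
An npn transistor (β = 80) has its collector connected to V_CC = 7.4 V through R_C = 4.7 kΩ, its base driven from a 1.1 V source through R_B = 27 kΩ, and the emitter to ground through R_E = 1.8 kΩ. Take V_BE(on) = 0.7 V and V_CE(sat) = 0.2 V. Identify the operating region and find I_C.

active; I_C ≈ 0.19 mA

Assume active. Base-emitter loop: I_B = (V_BB − V_BE)/(R_B + (β+1)R_E) = (1.1 − 0.7)/(27 + 81×1.8) = 0.00231 mA.
I_C = β·I_B = 80×0.00231 = 0.185 mA.
V_CE = V_CC − I_C·R_C − I_E·R_E = 7.4 − 0.185×4.7 − 0.188×1.8 = 6.19 V > V_CE(sat), so the active-region assumption holds.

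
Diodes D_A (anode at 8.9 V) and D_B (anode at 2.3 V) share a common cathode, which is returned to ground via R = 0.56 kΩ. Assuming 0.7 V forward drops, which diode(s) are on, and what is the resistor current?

Only D_A conducts; I_R ≈ 15 mA

Assume both conduct. Then node N would need to be at both 8.9−0.7 = 8.2 V and 2.3−0.7 = 1.6 V, which is impossible.
Assume only D_A conducts: V_N = 8.9 − 0.7 = 8.2 V, so I_R = 8.2/0.56 = 14.6 mA.
Check D_B: its anode-to-cathode voltage is 2.3 − 8.2 = -5.9 V < 0.7 V, so it is off. The assumption is consistent.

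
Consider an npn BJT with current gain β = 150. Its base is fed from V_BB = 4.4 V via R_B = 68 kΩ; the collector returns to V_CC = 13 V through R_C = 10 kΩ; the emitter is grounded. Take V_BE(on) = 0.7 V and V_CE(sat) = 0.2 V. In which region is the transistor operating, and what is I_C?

Assume active: I_B = (4.4 − 0.7)/68 = 0.0544 mA, giving I_C = β·I_B = 8.16 mA.
But then V_CE = 13 − 8.16×10 = -68.6 V < V_CE(sat) = 0.2 V — impossible in the active region.
So the transistor is saturated. With V_CE = 0.2 V, I_C = (V_CC − 0.2)/R_C = 12.8/10 = 1.28 mA.
Check: β·I_B = 8.16 mA > I_C = 1.28 mA, confirming saturation.

saturation; I_C ≈ 1.3 mA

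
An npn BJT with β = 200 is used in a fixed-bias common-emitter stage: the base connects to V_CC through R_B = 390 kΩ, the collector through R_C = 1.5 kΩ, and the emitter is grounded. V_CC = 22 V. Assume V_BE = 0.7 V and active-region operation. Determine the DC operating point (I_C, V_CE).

Base loop: V_CC = I_B·R_B + V_BE, so I_B = (22 − 0.7)/390 kΩ = 0.0546 mA.
In the active region I_C = β·I_B = 200 × 0.0546 = 10.9 mA.
Collector loop: V_CE = V_CC − I_C·R_C = 22 − 10.9×1.5 = 5.62 V.
Since V_CE = 5.62 V > V_CE(sat) ≈ 0.2 V, the transistor is in the active region as assumed.

I_C ≈ 11 mA, V_CE ≈ 5.6 V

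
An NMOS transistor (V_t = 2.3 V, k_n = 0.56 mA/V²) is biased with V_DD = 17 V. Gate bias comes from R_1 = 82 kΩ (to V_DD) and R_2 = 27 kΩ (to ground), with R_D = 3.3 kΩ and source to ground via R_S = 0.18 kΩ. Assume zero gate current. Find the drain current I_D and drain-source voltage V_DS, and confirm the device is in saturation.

V_G = V_DD·R_2/(R_1+R_2) = 17×27/109 = 4.21 V.
Assume saturation: I_D = (k_n/2)(V_GS − V_t)² with V_GS = V_G − I_D·R_S = 4.21 − 0.18·I_D.
Substituting gives 0.00907·I_D² − 1.19·I_D + 1.02 = 0, with roots I_D = 0.863 or 131 mA.
The root I_D = 131 mA gives V_GS = -19.3 V ≤ V_t, so take I_D = 0.863 mA.
Then V_GS = 4.06 V and V_DS = V_DD − I_D(R_D+R_S) = 17 − 0.863×3.48 = 14 V.
Saturation requires V_DS ≥ V_GS − V_t = 1.76 V; 14 ≥ 1.76 ✓.

I_D ≈ 0.86 mA, V_DS ≈ 14 V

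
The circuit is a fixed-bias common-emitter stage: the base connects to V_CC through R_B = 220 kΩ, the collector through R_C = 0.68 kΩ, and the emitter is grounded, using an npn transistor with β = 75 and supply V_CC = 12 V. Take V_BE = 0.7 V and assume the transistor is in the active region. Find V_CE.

V_CE ≈ 9.4 V

Base loop: V_CC = I_B·R_B + V_BE, so I_B = (12 − 0.7)/220 kΩ = 0.0514 mA.
In the active region I_C = β·I_B = 75 × 0.0514 = 3.85 mA.
Collector loop: V_CE = V_CC − I_C·R_C = 12 − 3.85×0.68 = 9.38 V.
Since V_CE = 9.38 V > V_CE(sat) ≈ 0.2 V, the transistor is in the active region as assumed.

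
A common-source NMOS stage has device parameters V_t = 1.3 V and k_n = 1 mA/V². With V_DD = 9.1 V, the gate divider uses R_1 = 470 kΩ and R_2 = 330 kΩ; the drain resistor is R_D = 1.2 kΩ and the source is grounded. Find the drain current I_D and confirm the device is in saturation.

V_G = V_DD·R_2/(R_1+R_2) = 9.1×330/800 = 3.75 V. With the source grounded, V_GS = V_G = 3.75 V.
Assume saturation: I_D = (k_n/2)(V_GS − V_t)² = (1/2)×(3.75 − 1.3)² = 0.5×2.45² = 3.01 mA.
V_DS = V_DD − I_D·R_D = 9.1 − 3.01×1.2 = 5.49 V.
Saturation requires V_DS ≥ V_GS − V_t = 2.45 V; 5.49 ≥ 2.45 ✓.

I_D ≈ 3 mA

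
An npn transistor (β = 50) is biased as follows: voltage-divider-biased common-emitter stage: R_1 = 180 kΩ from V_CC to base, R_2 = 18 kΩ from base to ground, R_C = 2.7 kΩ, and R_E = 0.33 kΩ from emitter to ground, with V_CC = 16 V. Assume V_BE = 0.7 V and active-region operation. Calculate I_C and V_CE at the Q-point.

I_C ≈ 1.1 mA, V_CE ≈ 13 V

Thevenize the base divider: V_Th = V_CC·R_2/(R_1+R_2) = 16×18/198 = 1.45 V, R_Th = R_1‖R_2 = 16.4 kΩ.
Base-emitter loop: V_Th = I_B·R_Th + V_BE + (β+1)I_B·R_E, so I_B = (1.45 − 0.7) / (16.4 + 51×0.33) = 0.0227 mA.
I_C = β·I_B = 50×0.0227 = 1.14 mA, and I_E = (β+1)I_B = 1.16 mA.
V_CE = V_CC − I_C·R_C − I_E·R_E = 16 − 1.14×2.7 − 1.16×0.33 = 12.5 V.
V_CE = 12.5 V > 0.2 V confirms active-region operation.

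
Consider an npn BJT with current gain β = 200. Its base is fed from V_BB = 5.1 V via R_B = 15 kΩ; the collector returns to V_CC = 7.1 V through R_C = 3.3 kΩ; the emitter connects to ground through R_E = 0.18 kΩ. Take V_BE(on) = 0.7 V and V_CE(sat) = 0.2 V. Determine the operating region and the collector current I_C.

Assume active: I_B = (5.1 − 0.7)/(15 + 201×0.18) = 0.086 mA, I_C = β·I_B = 17.2 mA.
Then V_CE = 7.1 − 17.2×3.3 − 17.3×0.18 = -52.8 V < 0.2 V — the active assumption fails.
Re-solve with V_CE = 0.2 V. KCL at the emitter: V_E/R_E = (V_BB−0.7−V_E)/R_B + (V_CC−0.2−V_E)/R_C, giving V_E = 0.402 V.
I_C = (V_CC − 0.2 − V_E)/R_C = (6.9 − 0.402)/3.3 = 1.97 mA.
Check: I_B = (4.4 − 0.402)/15 = 0.267 mA, and β·I_B = 53.3 mA > I_C, confirming saturation.

saturation; I_C ≈ 2 mA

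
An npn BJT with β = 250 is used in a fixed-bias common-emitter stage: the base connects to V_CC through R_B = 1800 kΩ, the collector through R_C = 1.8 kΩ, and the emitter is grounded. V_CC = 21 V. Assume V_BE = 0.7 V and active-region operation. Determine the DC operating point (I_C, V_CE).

Base loop: V_CC = I_B·R_B + V_BE, so I_B = (21 − 0.7)/1800 kΩ = 0.0113 mA.
In the active region I_C = β·I_B = 250 × 0.0113 = 2.82 mA.
Collector loop: V_CE = V_CC − I_C·R_C = 21 − 2.82×1.8 = 15.9 V.
Since V_CE = 15.9 V > V_CE(sat) ≈ 0.2 V, the transistor is in the active region as assumed.

I_C ≈ 2.8 mA, V_CE ≈ 16 V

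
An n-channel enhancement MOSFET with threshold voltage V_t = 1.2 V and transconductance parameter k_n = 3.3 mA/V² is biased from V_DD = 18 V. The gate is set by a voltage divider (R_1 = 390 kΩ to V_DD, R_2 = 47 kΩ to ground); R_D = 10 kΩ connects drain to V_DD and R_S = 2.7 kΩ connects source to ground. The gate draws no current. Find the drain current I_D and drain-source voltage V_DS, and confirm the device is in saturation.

V_G = V_DD·R_2/(R_1+R_2) = 18×47/437 = 1.94 V.
Assume saturation: I_D = (k_n/2)(V_GS − V_t)² with V_GS = V_G − I_D·R_S = 1.94 − 2.7·I_D.
Substituting gives 12·I_D² − 7.56·I_D + 0.894 = 0, with roots I_D = 0.158 or 0.47 mA.
The root I_D = 0.47 mA gives V_GS = 0.666 V ≤ V_t, so take I_D = 0.158 mA.
Then V_GS = 1.51 V and V_DS = V_DD − I_D(R_D+R_S) = 18 − 0.158×12.7 = 16 V.
Saturation requires V_DS ≥ V_GS − V_t = 0.309 V; 16 ≥ 0.309 ✓.

I_D ≈ 0.16 mA, V_DS ≈ 16 V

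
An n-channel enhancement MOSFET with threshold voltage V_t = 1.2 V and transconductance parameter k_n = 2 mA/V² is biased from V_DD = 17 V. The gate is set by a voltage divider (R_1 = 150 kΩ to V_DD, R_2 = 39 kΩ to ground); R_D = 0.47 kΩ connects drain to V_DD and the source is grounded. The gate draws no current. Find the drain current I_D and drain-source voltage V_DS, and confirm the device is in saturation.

V_G = V_DD·R_2/(R_1+R_2) = 17×39/189 = 3.51 V. With the source grounded, V_GS = V_G = 3.51 V.
Assume saturation: I_D = (k_n/2)(V_GS − V_t)² = (2/2)×(3.51 − 1.2)² = 1×2.31² = 5.33 mA.
V_DS = V_DD − I_D·R_D = 17 − 5.33×0.47 = 14.5 V.
Saturation requires V_DS ≥ V_GS − V_t = 2.31 V; 14.5 ≥ 2.31 ✓.

I_D ≈ 5.3 mA, V_DS ≈ 14 V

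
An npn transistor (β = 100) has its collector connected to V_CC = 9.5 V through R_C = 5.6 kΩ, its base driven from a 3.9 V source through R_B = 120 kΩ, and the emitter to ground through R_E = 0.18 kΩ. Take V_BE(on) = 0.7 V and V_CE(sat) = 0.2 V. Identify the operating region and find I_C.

saturation; I_C ≈ 1.6 mA

Assume active: I_B = (3.9 − 0.7)/(120 + 101×0.18) = 0.0232 mA, I_C = β·I_B = 2.32 mA.
Then V_CE = 9.5 − 2.32×5.6 − 2.34×0.18 = -3.89 V < 0.2 V — the active assumption fails.
Re-solve with V_CE = 0.2 V. KCL at the emitter: V_E/R_E = (V_BB−0.7−V_E)/R_B + (V_CC−0.2−V_E)/R_C, giving V_E = 0.294 V.
I_C = (V_CC − 0.2 − V_E)/R_C = (9.3 − 0.294)/5.6 = 1.61 mA.
Check: I_B = (3.2 − 0.294)/120 = 0.0242 mA, and β·I_B = 2.42 mA > I_C, confirming saturation.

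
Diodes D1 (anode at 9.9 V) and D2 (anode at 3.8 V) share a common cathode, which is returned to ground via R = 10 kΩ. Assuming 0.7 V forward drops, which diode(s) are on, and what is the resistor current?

Only D1 conducts; I_R ≈ 0.92 mA

Assume both conduct. Then node N would need to be at both 9.9−0.7 = 9.2 V and 3.8−0.7 = 3.1 V, which is impossible.
Assume only D1 conducts: V_N = 9.9 − 0.7 = 9.2 V, so I_R = 9.2/10 = 0.92 mA.
Check D2: its anode-to-cathode voltage is 3.8 − 9.2 = -5.4 V < 0.7 V, so it is off. The assumption is consistent.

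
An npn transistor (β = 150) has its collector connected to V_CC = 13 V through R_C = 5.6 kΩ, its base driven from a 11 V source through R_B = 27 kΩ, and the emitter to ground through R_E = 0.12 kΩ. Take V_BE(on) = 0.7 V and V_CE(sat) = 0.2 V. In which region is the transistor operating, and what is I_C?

saturation; I_C ≈ 2.2 mA

Assume active: I_B = (11 − 0.7)/(27 + 151×0.12) = 0.228 mA, I_C = β·I_B = 34.2 mA.
Then V_CE = 13 − 34.2×5.6 − 34.5×0.12 = -183 V < 0.2 V — the active assumption fails.
Re-solve with V_CE = 0.2 V. KCL at the emitter: V_E/R_E = (V_BB−0.7−V_E)/R_B + (V_CC−0.2−V_E)/R_C, giving V_E = 0.312 V.
I_C = (V_CC − 0.2 − V_E)/R_C = (12.8 − 0.312)/5.6 = 2.23 mA.
Check: I_B = (10.3 − 0.312)/27 = 0.37 mA, and β·I_B = 55.5 mA > I_C, confirming saturation.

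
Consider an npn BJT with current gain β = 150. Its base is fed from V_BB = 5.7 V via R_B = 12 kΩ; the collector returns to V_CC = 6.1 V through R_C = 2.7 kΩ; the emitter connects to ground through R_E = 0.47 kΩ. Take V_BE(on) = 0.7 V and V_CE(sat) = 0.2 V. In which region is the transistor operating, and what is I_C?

Assume active: I_B = (5.7 − 0.7)/(12 + 151×0.47) = 0.0603 mA, I_C = β·I_B = 9.04 mA.
Then V_CE = 6.1 − 9.04×2.7 − 9.1×0.47 = -22.6 V < 0.2 V — the active assumption fails.
Re-solve with V_CE = 0.2 V. KCL at the emitter: V_E/R_E = (V_BB−0.7−V_E)/R_B + (V_CC−0.2−V_E)/R_C, giving V_E = 1.01 V.
I_C = (V_CC − 0.2 − V_E)/R_C = (5.9 − 1.01)/2.7 = 1.81 mA.
Check: I_B = (5 − 1.01)/12 = 0.333 mA, and β·I_B = 49.9 mA > I_C, confirming saturation.

saturation; I_C ≈ 1.8 mA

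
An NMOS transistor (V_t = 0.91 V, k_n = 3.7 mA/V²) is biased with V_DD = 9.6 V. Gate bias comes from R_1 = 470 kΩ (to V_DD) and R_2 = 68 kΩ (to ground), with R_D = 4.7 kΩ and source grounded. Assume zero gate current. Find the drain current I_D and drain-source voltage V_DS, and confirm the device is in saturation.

V_G = V_DD·R_2/(R_1+R_2) = 9.6×68/538 = 1.21 V. With the source grounded, V_GS = V_G = 1.21 V.
Assume saturation: I_D = (k_n/2)(V_GS − V_t)² = (3.7/2)×(1.21 − 0.91)² = 1.85×0.303² = 0.17 mA.
V_DS = V_DD − I_D·R_D = 9.6 − 0.17×4.7 = 8.8 V.
Saturation requires V_DS ≥ V_GS − V_t = 0.303 V; 8.8 ≥ 0.303 ✓.

I_D ≈ 0.17 mA, V_DS ≈ 8.8 V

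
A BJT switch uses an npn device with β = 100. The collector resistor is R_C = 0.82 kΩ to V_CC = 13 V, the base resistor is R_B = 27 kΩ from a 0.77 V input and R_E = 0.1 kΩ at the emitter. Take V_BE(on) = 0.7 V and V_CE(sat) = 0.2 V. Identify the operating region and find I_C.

Assume active. Base-emitter loop: I_B = (V_BB − V_BE)/(R_B + (β+1)R_E) = (0.77 − 0.7)/(27 + 101×0.1) = 0.00189 mA.
I_C = β·I_B = 100×0.00189 = 0.189 mA.
V_CE = V_CC − I_C·R_C − I_E·R_E = 13 − 0.189×0.82 − 0.191×0.1 = 12.8 V > V_CE(sat), so the active-region assumption holds.

active; I_C ≈ 0.19 mA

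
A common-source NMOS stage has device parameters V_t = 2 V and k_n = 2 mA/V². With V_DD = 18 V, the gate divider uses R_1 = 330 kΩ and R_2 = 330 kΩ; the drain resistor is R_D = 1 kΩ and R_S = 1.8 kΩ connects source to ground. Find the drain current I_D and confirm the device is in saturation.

V_G = V_DD·R_2/(R_1+R_2) = 18×330/660 = 9 V.
Assume saturation: I_D = (k_n/2)(V_GS − V_t)² with V_GS = V_G − I_D·R_S = 9 − 1.8·I_D.
Substituting gives 3.24·I_D² − 26.2·I_D + 49 = 0, with roots I_D = 2.94 or 5.15 mA.
The root I_D = 5.15 mA gives V_GS = -0.269 V ≤ V_t, so take I_D = 2.94 mA.
Then V_GS = 3.71 V and V_DS = V_DD − I_D(R_D+R_S) = 18 − 2.94×2.8 = 9.78 V.
Saturation requires V_DS ≥ V_GS − V_t = 1.71 V; 9.78 ≥ 1.71 ✓.

I_D ≈ 2.9 mA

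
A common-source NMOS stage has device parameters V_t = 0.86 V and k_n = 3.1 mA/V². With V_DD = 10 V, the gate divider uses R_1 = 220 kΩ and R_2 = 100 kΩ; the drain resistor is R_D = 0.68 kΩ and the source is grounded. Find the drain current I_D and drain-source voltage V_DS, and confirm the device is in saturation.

V_G = V_DD·R_2/(R_1+R_2) = 10×100/320 = 3.12 V. With the source grounded, V_GS = V_G = 3.12 V.
Assume saturation: I_D = (k_n/2)(V_GS − V_t)² = (3.1/2)×(3.12 − 0.86)² = 1.55×2.27² = 7.95 mA.
V_DS = V_DD − I_D·R_D = 10 − 7.95×0.68 = 4.59 V.
Saturation requires V_DS ≥ V_GS − V_t = 2.27 V; 4.59 ≥ 2.27 ✓.

I_D ≈ 8 mA, V_DS ≈ 4.6 V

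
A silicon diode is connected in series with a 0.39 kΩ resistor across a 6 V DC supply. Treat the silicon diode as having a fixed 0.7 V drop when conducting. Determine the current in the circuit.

KVL around the loop: 6 = V_D + I·R = 0.7 + I × 0.39 kΩ.
So I = (6 − 0.7) / 0.39 kΩ = 5.3 / 0.39 = 13.6 mA.

I ≈ 14 mA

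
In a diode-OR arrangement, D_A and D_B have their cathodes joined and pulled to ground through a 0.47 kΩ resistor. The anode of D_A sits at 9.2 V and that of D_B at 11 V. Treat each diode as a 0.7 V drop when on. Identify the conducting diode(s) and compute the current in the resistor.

Only D_B conducts; I_R ≈ 22 mA

Assume both conduct. Then node N would need to be at both 9.2−0.7 = 8.5 V and 11−0.7 = 10.3 V, which is impossible.
Assume only D_B conducts: V_N = 11 − 0.7 = 10.3 V, so I_R = 10.3/0.47 = 21.9 mA.
Check D_A: its anode-to-cathode voltage is 9.2 − 10.3 = -1.1 V < 0.7 V, so it is off. The assumption is consistent.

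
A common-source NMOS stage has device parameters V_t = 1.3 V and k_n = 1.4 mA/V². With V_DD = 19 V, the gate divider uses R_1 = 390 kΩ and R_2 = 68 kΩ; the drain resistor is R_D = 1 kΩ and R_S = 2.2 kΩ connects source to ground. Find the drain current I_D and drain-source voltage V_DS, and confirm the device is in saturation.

I_D ≈ 0.36 mA, V_DS ≈ 18 V

V_G = V_DD·R_2/(R_1+R_2) = 19×68/458 = 2.82 V.
Assume saturation: I_D = (k_n/2)(V_GS − V_t)² with V_GS = V_G − I_D·R_S = 2.82 − 2.2·I_D.
Substituting gives 3.39·I_D² − 5.68·I_D + 1.62 = 0, with roots I_D = 0.364 or 1.31 mA.
The root I_D = 1.31 mA gives V_GS = -0.0702 V ≤ V_t, so take I_D = 0.364 mA.
Then V_GS = 2.02 V and V_DS = V_DD − I_D(R_D+R_S) = 19 − 0.364×3.2 = 17.8 V.
Saturation requires V_DS ≥ V_GS − V_t = 0.721 V; 17.8 ≥ 0.721 ✓.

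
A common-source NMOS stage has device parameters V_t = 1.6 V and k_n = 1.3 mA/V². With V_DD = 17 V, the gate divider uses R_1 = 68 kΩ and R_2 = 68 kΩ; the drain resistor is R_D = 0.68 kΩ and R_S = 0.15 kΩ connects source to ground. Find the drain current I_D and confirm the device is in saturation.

I_D ≈ 15 mA

V_G = V_DD·R_2/(R_1+R_2) = 17×68/136 = 8.5 V.
Assume saturation: I_D = (k_n/2)(V_GS − V_t)² with V_GS = V_G − I_D·R_S = 8.5 − 0.15·I_D.
Substituting gives 0.0146·I_D² − 2.35·I_D + 30.9 = 0, with roots I_D = 14.5 or 146 mA.
The root I_D = 146 mA gives V_GS = -13.4 V ≤ V_t, so take I_D = 14.5 mA.
Then V_GS = 6.32 V and V_DS = V_DD − I_D(R_D+R_S) = 17 − 14.5×0.83 = 4.96 V.
Saturation requires V_DS ≥ V_GS − V_t = 4.72 V; 4.96 ≥ 4.72 ✓.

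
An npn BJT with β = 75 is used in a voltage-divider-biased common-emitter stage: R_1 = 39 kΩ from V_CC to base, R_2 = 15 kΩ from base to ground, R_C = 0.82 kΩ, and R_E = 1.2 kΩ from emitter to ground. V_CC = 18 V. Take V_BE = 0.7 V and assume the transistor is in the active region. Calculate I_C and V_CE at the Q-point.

Thevenize the base divider: V_Th = V_CC·R_2/(R_1+R_2) = 18×15/54 = 5 V, R_Th = R_1‖R_2 = 10.8 kΩ.
Base-emitter loop: V_Th = I_B·R_Th + V_BE + (β+1)I_B·R_E, so I_B = (5 − 0.7) / (10.8 + 76×1.2) = 0.0421 mA.
I_C = β·I_B = 75×0.0421 = 3.16 mA, and I_E = (β+1)I_B = 3.2 mA.
V_CE = V_CC − I_C·R_C − I_E·R_E = 18 − 3.16×0.82 − 3.2×1.2 = 11.6 V.
V_CE = 11.6 V > 0.2 V confirms active-region operation.

I_C ≈ 3.2 mA, V_CE ≈ 12 V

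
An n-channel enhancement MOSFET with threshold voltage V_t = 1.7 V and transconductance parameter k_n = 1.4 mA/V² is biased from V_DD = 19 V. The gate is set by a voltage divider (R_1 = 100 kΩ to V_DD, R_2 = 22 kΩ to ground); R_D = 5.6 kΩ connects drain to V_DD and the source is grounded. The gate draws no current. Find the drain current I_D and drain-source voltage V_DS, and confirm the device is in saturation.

V_G = V_DD·R_2/(R_1+R_2) = 19×22/122 = 3.43 V. With the source grounded, V_GS = V_G = 3.43 V.
Assume saturation: I_D = (k_n/2)(V_GS − V_t)² = (1.4/2)×(3.43 − 1.7)² = 0.7×1.73² = 2.09 mA.
V_DS = V_DD − I_D·R_D = 19 − 2.09×5.6 = 7.32 V.
Saturation requires V_DS ≥ V_GS − V_t = 1.73 V; 7.32 ≥ 1.73 ✓.

I_D ≈ 2.1 mA, V_DS ≈ 7.3 V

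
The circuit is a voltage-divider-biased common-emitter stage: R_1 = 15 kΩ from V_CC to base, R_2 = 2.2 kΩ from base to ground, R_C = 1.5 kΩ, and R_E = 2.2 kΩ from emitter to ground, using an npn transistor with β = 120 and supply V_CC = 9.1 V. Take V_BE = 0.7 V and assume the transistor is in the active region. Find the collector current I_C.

Thevenize the base divider: V_Th = V_CC·R_2/(R_1+R_2) = 9.1×2.2/17.2 = 1.16 V, R_Th = R_1‖R_2 = 1.92 kΩ.
Base-emitter loop: V_Th = I_B·R_Th + V_BE + (β+1)I_B·R_E, so I_B = (1.16 − 0.7) / (1.92 + 121×2.2) = 0.00173 mA.
I_C = β·I_B = 120×0.00173 = 0.208 mA, and I_E = (β+1)I_B = 0.209 mA.
V_CE = V_CC − I_C·R_C − I_E·R_E = 9.1 − 0.208×1.5 − 0.209×2.2 = 8.33 V.
V_CE = 8.33 V > 0.2 V confirms active-region operation.

I_C ≈ 0.21 mA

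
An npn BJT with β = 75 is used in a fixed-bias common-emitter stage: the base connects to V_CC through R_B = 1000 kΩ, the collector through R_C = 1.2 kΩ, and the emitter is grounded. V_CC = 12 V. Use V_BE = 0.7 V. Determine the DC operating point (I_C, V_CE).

Base loop: V_CC = I_B·R_B + V_BE, so I_B = (12 − 0.7)/1000 kΩ = 0.0113 mA.
In the active region I_C = β·I_B = 75 × 0.0113 = 0.848 mA.
Collector loop: V_CE = V_CC − I_C·R_C = 12 − 0.848×1.2 = 11 V.
Since V_CE = 11 V > V_CE(sat) ≈ 0.2 V, the transistor is in the active region as assumed.

I_C ≈ 0.85 mA, V_CE ≈ 11 V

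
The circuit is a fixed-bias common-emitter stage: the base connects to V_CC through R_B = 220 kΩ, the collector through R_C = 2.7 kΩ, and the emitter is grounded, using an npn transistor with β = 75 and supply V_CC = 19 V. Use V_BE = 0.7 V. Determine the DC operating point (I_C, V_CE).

Base loop: V_CC = I_B·R_B + V_BE, so I_B = (19 − 0.7)/220 kΩ = 0.0832 mA.
In the active region I_C = β·I_B = 75 × 0.0832 = 6.24 mA.
Collector loop: V_CE = V_CC − I_C·R_C = 19 − 6.24×2.7 = 2.16 V.
Since V_CE = 2.16 V > V_CE(sat) ≈ 0.2 V, the transistor is in the active region as assumed.

I_C ≈ 6.2 mA, V_CE ≈ 2.2 V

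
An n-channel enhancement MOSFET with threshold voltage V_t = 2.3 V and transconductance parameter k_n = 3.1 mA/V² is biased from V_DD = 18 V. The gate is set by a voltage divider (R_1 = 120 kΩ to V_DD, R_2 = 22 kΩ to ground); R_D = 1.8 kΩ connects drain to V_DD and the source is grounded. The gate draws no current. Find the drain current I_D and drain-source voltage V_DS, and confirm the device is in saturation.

V_G = V_DD·R_2/(R_1+R_2) = 18×22/142 = 2.79 V. With the source grounded, V_GS = V_G = 2.79 V.
Assume saturation: I_D = (k_n/2)(V_GS − V_t)² = (3.1/2)×(2.79 − 2.3)² = 1.55×0.489² = 0.37 mA.
V_DS = V_DD − I_D·R_D = 18 − 0.37×1.8 = 17.3 V.
Saturation requires V_DS ≥ V_GS − V_t = 0.489 V; 17.3 ≥ 0.489 ✓.

I_D ≈ 0.37 mA, V_DS ≈ 17 V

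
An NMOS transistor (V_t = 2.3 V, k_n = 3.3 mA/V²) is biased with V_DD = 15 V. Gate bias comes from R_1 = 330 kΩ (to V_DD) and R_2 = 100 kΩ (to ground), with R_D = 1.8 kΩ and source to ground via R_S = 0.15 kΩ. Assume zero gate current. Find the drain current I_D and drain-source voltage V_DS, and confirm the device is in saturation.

V_G = V_DD·R_2/(R_1+R_2) = 15×100/430 = 3.49 V.
Assume saturation: I_D = (k_n/2)(V_GS − V_t)² with V_GS = V_G − I_D·R_S = 3.49 − 0.15·I_D.
Substituting gives 0.0371·I_D² − 1.59·I_D + 2.33 = 0, with roots I_D = 1.52 or 41.3 mA.
The root I_D = 41.3 mA gives V_GS = -2.7 V ≤ V_t, so take I_D = 1.52 mA.
Then V_GS = 3.26 V and V_DS = V_DD − I_D(R_D+R_S) = 15 − 1.52×1.95 = 12 V.
Saturation requires V_DS ≥ V_GS − V_t = 0.96 V; 12 ≥ 0.96 ✓.

I_D ≈ 1.5 mA, V_DS ≈ 12 V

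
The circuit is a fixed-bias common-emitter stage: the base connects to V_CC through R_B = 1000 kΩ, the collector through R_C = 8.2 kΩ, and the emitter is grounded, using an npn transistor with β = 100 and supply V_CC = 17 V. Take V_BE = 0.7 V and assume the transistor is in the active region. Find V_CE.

Base loop: V_CC = I_B·R_B + V_BE, so I_B = (17 − 0.7)/1000 kΩ = 0.0163 mA.
In the active region I_C = β·I_B = 100 × 0.0163 = 1.63 mA.
Collector loop: V_CE = V_CC − I_C·R_C = 17 − 1.63×8.2 = 3.63 V.
Since V_CE = 3.63 V > V_CE(sat) ≈ 0.2 V, the transistor is in the active region as assumed.

V_CE ≈ 3.6 V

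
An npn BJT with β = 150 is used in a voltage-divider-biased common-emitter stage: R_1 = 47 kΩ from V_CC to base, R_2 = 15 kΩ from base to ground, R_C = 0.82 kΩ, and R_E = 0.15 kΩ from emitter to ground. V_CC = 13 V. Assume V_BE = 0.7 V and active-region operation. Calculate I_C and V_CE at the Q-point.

I_C ≈ 11 mA, V_CE ≈ 2.5 V

Thevenize the base divider: V_Th = V_CC·R_2/(R_1+R_2) = 13×15/62 = 3.15 V, R_Th = R_1‖R_2 = 11.4 kΩ.
Base-emitter loop: V_Th = I_B·R_Th + V_BE + (β+1)I_B·R_E, so I_B = (3.15 − 0.7) / (11.4 + 151×0.15) = 0.0719 mA.
I_C = β·I_B = 150×0.0719 = 10.8 mA, and I_E = (β+1)I_B = 10.9 mA.
V_CE = V_CC − I_C·R_C − I_E·R_E = 13 − 10.8×0.82 − 10.9×0.15 = 2.53 V.
V_CE = 2.53 V > 0.2 V confirms active-region operation.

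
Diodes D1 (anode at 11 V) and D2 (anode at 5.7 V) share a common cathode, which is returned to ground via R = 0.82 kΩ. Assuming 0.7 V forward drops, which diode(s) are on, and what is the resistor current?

Assume both conduct. Then node N would need to be at both 11−0.7 = 10.3 V and 5.7−0.7 = 5 V, which is impossible.
Assume only D1 conducts: V_N = 11 − 0.7 = 10.3 V, so I_R = 10.3/0.82 = 12.6 mA.
Check D2: its anode-to-cathode voltage is 5.7 − 10.3 = -4.6 V < 0.7 V, so it is off. The assumption is consistent.

Only D1 conducts; I_R ≈ 13 mA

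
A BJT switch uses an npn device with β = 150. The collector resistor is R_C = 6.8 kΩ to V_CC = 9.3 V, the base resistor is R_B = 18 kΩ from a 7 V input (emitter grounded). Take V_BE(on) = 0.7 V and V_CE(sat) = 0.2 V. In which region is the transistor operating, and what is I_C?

Assume active: I_B = (7 − 0.7)/18 = 0.35 mA, giving I_C = β·I_B = 52.5 mA.
But then V_CE = 9.3 − 52.5×6.8 = -348 V < V_CE(sat) = 0.2 V — impossible in the active region.
So the transistor is saturated. With V_CE = 0.2 V, I_C = (V_CC − 0.2)/R_C = 9.1/6.8 = 1.34 mA.
Check: β·I_B = 52.5 mA > I_C = 1.34 mA, confirming saturation.

saturation; I_C ≈ 1.3 mA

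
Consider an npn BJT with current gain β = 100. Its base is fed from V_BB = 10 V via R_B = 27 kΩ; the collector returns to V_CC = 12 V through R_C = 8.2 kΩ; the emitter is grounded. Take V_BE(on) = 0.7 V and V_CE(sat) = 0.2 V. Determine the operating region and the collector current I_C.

Assume active: I_B = (10 − 0.7)/27 = 0.344 mA, giving I_C = β·I_B = 34.4 mA.
But then V_CE = 12 − 34.4×8.2 = -270 V < V_CE(sat) = 0.2 V — impossible in the active region.
So the transistor is saturated. With V_CE = 0.2 V, I_C = (V_CC − 0.2)/R_C = 11.8/8.2 = 1.44 mA.
Check: β·I_B = 34.4 mA > I_C = 1.44 mA, confirming saturation.

saturation; I_C ≈ 1.4 mA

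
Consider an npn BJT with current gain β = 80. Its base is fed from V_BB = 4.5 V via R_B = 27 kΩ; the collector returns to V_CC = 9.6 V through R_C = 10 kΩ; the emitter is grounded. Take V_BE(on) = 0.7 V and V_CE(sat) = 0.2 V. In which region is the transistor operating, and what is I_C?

saturation; I_C ≈ 0.94 mA

Assume active: I_B = (4.5 − 0.7)/27 = 0.141 mA, giving I_C = β·I_B = 11.3 mA.
But then V_CE = 9.6 − 11.3×10 = -103 V < V_CE(sat) = 0.2 V — impossible in the active region.
So the transistor is saturated. With V_CE = 0.2 V, I_C = (V_CC − 0.2)/R_C = 9.4/10 = 0.94 mA.
Check: β·I_B = 11.3 mA > I_C = 0.94 mA, confirming saturation.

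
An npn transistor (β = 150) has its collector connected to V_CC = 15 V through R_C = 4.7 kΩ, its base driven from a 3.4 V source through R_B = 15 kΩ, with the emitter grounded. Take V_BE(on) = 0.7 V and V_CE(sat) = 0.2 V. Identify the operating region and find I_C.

Assume active: I_B = (3.4 − 0.7)/15 = 0.18 mA, giving I_C = β·I_B = 27 mA.
But then V_CE = 15 − 27×4.7 = -112 V < V_CE(sat) = 0.2 V — impossible in the active region.
So the transistor is saturated. With V_CE = 0.2 V, I_C = (V_CC − 0.2)/R_C = 14.8/4.7 = 3.15 mA.
Check: β·I_B = 27 mA > I_C = 3.15 mA, confirming saturation.

saturation; I_C ≈ 3.1 mA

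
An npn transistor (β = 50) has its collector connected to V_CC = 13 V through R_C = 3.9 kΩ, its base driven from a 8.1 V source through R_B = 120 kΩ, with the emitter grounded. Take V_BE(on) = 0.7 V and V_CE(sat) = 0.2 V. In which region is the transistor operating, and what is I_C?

Assume active. Base-emitter loop: I_B = (V_BB − V_BE)/R_B = (8.1 − 0.7)/120 = 0.0617 mA.
I_C = β·I_B = 50×0.0617 = 3.08 mA.
V_CE = V_CC − I_C·R_C = 13 − 3.08×3.9 = 0.975 V > V_CE(sat), so the active-region assumption holds.

active; I_C ≈ 3.1 mA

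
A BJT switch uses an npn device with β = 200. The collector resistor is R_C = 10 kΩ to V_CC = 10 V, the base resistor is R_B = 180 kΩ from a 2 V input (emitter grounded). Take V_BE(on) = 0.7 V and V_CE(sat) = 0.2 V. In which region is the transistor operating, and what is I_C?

saturation; I_C ≈ 0.98 mA

Assume active: I_B = (2 − 0.7)/180 = 0.00722 mA, giving I_C = β·I_B = 1.44 mA.
But then V_CE = 10 − 1.44×10 = -4.44 V < V_CE(sat) = 0.2 V — impossible in the active region.
So the transistor is saturated. With V_CE = 0.2 V, I_C = (V_CC − 0.2)/R_C = 9.8/10 = 0.98 mA.
Check: β·I_B = 1.44 mA > I_C = 0.98 mA, confirming saturation.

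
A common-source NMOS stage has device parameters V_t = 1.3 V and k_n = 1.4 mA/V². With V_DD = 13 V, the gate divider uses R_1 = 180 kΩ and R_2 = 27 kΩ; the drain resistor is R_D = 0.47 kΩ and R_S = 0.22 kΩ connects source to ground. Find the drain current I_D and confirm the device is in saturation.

I_D ≈ 0.098 mA

V_G = V_DD·R_2/(R_1+R_2) = 13×27/207 = 1.7 V.
Assume saturation: I_D = (k_n/2)(V_GS − V_t)² with V_GS = V_G − I_D·R_S = 1.7 − 0.22·I_D.
Substituting gives 0.0339·I_D² − 1.12·I_D + 0.11 = 0, with roots I_D = 0.098 or 33 mA.
The root I_D = 33 mA gives V_GS = -5.57 V ≤ V_t, so take I_D = 0.098 mA.
Then V_GS = 1.67 V and V_DS = V_DD − I_D(R_D+R_S) = 13 − 0.098×0.69 = 12.9 V.
Saturation requires V_DS ≥ V_GS − V_t = 0.374 V; 12.9 ≥ 0.374 ✓.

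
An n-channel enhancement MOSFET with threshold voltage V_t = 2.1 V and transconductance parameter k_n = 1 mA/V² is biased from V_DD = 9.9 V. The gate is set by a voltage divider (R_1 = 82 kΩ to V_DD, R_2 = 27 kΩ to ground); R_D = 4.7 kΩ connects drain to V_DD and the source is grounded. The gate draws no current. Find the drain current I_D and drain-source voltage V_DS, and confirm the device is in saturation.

I_D ≈ 0.062 mA, V_DS ≈ 9.6 V

V_G = V_DD·R_2/(R_1+R_2) = 9.9×27/109 = 2.45 V. With the source grounded, V_GS = V_G = 2.45 V.
Assume saturation: I_D = (k_n/2)(V_GS − V_t)² = (1/2)×(2.45 − 2.1)² = 0.5×0.352² = 0.0621 mA.
V_DS = V_DD − I_D·R_D = 9.9 − 0.0621×4.7 = 9.61 V.
Saturation requires V_DS ≥ V_GS − V_t = 0.352 V; 9.61 ≥ 0.352 ✓.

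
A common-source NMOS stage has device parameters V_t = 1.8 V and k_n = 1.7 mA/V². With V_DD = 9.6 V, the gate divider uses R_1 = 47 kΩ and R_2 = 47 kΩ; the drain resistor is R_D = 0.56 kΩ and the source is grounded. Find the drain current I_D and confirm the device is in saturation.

I_D ≈ 7.6 mA

V_G = V_DD·R_2/(R_1+R_2) = 9.6×47/94 = 4.8 V. With the source grounded, V_GS = V_G = 4.8 V.
Assume saturation: I_D = (k_n/2)(V_GS − V_t)² = (1.7/2)×(4.8 − 1.8)² = 0.85×3² = 7.65 mA.
V_DS = V_DD − I_D·R_D = 9.6 − 7.65×0.56 = 5.32 V.
Saturation requires V_DS ≥ V_GS − V_t = 3 V; 5.32 ≥ 3 ✓.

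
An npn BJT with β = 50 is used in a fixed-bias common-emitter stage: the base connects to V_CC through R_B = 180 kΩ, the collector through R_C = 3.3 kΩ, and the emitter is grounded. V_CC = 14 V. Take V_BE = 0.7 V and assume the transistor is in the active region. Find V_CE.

Base loop: V_CC = I_B·R_B + V_BE, so I_B = (14 − 0.7)/180 kΩ = 0.0739 mA.
In the active region I_C = β·I_B = 50 × 0.0739 = 3.69 mA.
Collector loop: V_CE = V_CC − I_C·R_C = 14 − 3.69×3.3 = 1.81 V.
Since V_CE = 1.81 V > V_CE(sat) ≈ 0.2 V, the transistor is in the active region as assumed.

V_CE ≈ 1.8 V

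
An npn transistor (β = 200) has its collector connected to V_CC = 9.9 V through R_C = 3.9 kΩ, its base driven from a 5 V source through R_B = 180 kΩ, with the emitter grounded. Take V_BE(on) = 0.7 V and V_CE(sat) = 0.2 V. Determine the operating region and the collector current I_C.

saturation; I_C ≈ 2.5 mA

Assume active: I_B = (5 − 0.7)/180 = 0.0239 mA, giving I_C = β·I_B = 4.78 mA.
But then V_CE = 9.9 − 4.78×3.9 = -8.73 V < V_CE(sat) = 0.2 V — impossible in the active region.
So the transistor is saturated. With V_CE = 0.2 V, I_C = (V_CC − 0.2)/R_C = 9.7/3.9 = 2.49 mA.
Check: β·I_B = 4.78 mA > I_C = 2.49 mA, confirming saturation.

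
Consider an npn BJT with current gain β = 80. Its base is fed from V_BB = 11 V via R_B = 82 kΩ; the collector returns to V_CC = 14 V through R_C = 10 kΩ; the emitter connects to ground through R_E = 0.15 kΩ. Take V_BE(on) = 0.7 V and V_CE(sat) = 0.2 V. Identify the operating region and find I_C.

saturation; I_C ≈ 1.4 mA

Assume active: I_B = (11 − 0.7)/(82 + 81×0.15) = 0.109 mA, I_C = β·I_B = 8.75 mA.
Then V_CE = 14 − 8.75×10 − 8.86×0.15 = -74.8 V < 0.2 V — the active assumption fails.
Re-solve with V_CE = 0.2 V. KCL at the emitter: V_E/R_E = (V_BB−0.7−V_E)/R_B + (V_CC−0.2−V_E)/R_C, giving V_E = 0.222 V.
I_C = (V_CC − 0.2 − V_E)/R_C = (13.8 − 0.222)/10 = 1.36 mA.
Check: I_B = (10.3 − 0.222)/82 = 0.123 mA, and β·I_B = 9.83 mA > I_C, confirming saturation.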